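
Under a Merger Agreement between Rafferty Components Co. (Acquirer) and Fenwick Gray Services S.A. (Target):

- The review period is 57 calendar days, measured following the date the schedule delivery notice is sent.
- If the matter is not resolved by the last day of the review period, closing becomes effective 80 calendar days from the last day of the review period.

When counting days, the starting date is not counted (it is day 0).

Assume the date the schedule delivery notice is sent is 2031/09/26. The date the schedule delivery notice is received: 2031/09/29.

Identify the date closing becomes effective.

2032/02/10

The last day of the review period: 2031/09/26 + 57 days = 2031/11/22.
The date closing becomes effective: 2031/11/22 + 80 days = 2032/02/10.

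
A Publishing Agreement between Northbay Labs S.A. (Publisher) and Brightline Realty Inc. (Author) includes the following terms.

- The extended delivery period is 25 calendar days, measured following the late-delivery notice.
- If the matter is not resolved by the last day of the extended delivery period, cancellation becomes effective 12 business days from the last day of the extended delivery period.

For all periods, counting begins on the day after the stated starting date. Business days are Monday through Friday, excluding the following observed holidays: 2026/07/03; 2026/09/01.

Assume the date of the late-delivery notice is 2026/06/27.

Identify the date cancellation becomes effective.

The last day of the extended delivery period: 25 calendar days after 2026/06/27 is 2026/07/22.
The date cancellation becomes effective: 12 business days after Wednesday, 2026/07/22, skipping weekends — Jul 23, Jul 24, Jul 27, Jul 28, …, Aug 5, Aug 6, Aug 7 — lands on Friday, 2026/08/07.

2026/08/07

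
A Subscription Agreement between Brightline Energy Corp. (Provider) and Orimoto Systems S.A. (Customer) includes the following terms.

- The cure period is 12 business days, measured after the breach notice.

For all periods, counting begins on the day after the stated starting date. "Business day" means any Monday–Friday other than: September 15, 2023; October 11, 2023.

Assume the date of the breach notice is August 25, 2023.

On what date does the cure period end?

The last day of the cure period: counting 12 business days from Friday, August 25, 2023 (Aug 28, Aug 29, Aug 30, Aug 31, …, Sep 8, Sep 11, Sep 12, skipping weekends) reaches Tuesday, September 12, 2023.

September 12, 2023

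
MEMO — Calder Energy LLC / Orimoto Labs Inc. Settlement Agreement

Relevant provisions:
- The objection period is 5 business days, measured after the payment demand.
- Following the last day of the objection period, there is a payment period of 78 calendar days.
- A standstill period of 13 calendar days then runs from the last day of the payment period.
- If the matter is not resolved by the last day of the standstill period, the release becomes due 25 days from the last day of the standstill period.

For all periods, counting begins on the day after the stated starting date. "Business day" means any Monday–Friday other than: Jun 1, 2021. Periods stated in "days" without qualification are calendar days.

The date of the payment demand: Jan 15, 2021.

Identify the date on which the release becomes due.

The last day of the objection period: counting 5 business days from Friday, Jan 15, 2021 (Jan 18, Jan 19, Jan 20, Jan 21, Jan 22, skipping weekends) reaches Friday, Jan 22, 2021.
The last day of the payment period: 78 calendar days after Jan 22, 2021 is Apr 10, 2021.
Adding 13 calendar days to Apr 10, 2021 gives Apr 23, 2021, which is the last day of the standstill period.
The date on which the release becomes due: Apr 23, 2021 + 25 days = May 18, 2021.

May 18, 2021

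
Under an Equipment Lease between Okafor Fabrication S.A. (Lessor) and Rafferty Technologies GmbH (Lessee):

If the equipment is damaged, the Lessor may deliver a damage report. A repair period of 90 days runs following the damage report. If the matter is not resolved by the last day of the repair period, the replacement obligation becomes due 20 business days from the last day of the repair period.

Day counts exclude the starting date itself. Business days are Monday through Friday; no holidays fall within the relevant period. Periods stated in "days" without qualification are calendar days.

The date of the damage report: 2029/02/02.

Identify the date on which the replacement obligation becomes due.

2029/05/31

The last day of the repair period: 90 calendar days after 2029/02/02 is 2029/05/03.
From Thursday, 2029/05/03, 20 business days (May 4, May 7, May 8, May 9, …, May 29, May 30, May 31, skipping weekends) brings us to Thursday, 2029/05/31, which is the date on which the replacement obligation becomes due.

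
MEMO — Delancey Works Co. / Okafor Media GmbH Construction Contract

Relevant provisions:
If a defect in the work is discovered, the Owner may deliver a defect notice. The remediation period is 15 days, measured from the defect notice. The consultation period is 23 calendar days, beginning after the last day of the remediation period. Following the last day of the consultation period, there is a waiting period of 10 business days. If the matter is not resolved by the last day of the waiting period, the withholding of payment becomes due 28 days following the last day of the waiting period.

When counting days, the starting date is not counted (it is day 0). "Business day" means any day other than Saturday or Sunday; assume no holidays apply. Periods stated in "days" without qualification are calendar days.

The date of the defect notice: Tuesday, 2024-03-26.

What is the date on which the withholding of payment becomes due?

2024-06-14

The last day of the remediation period: 15 calendar days after 2024-03-26 is 2024-04-10.
The last day of the consultation period: 2024-04-10 + 23 days = 2024-05-03.
The last day of the waiting period: 10 business days after Friday, 2024-05-03, skipping weekends — May 6, May 7, May 8, May 9, May 10, May 13, May 14, May 15, May 16, May 17 — lands on Friday, 2024-05-17.
The date on which the withholding of payment becomes due: 2024-05-17 + 28 days = 2024-06-14.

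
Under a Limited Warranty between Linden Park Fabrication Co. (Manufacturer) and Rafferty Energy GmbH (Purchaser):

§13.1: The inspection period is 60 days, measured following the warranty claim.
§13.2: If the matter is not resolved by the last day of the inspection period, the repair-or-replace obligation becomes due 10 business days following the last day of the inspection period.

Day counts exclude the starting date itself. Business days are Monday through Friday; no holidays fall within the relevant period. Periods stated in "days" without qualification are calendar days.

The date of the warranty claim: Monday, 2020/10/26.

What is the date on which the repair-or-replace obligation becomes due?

The last day of the inspection period: 2020/10/26 + 60 days = 2020/12/25.
The date on which the repair-or-replace obligation becomes due: 10 business days after Friday, 2020/12/25, skipping weekends — Dec 28, Dec 29, Dec 30, Dec 31, Jan 1, Jan 4, Jan 5, Jan 6, Jan 7, Jan 8 — lands on Friday, 2021/01/08.

2021/01/08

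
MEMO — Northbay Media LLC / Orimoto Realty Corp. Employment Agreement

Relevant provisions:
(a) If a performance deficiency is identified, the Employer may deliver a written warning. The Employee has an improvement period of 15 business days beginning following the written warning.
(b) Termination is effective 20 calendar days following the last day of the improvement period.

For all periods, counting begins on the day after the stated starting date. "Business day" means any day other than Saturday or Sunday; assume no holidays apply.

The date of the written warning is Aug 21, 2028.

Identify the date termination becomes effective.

The last day of the improvement period: 15 business days after Monday, Aug 21, 2028, skipping weekends — Aug 22, Aug 23, Aug 24, Aug 25, …, Sep 7, Sep 8, Sep 11 — lands on Monday, Sep 11, 2028.
The date termination becomes effective: Sep 11, 2028 + 20 days = Oct 1, 2028.

Oct 1, 2028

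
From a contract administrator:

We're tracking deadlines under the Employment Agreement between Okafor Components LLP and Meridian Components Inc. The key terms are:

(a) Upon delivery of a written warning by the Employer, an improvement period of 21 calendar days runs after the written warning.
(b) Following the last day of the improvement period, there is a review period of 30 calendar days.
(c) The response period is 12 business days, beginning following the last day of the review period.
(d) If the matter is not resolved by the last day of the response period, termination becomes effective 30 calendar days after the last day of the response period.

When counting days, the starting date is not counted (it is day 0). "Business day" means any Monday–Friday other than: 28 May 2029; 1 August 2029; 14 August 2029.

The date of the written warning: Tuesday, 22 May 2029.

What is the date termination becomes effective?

29 August 2029

The last day of the improvement period: 21 calendar days after 22 May 2029 is 12 June 2029.
Adding 30 calendar days to 12 June 2029 gives 12 July 2029, which is the last day of the review period.
The last day of the response period: counting 12 business days from Thursday, 12 July 2029 (Jul 13, Jul 16, Jul 17, Jul 18, …, Jul 26, Jul 27, Jul 30, skipping weekends) reaches Monday, 30 July 2029.
Adding 30 calendar days to 30 July 2029 gives 29 August 2029, which is the date termination becomes effective.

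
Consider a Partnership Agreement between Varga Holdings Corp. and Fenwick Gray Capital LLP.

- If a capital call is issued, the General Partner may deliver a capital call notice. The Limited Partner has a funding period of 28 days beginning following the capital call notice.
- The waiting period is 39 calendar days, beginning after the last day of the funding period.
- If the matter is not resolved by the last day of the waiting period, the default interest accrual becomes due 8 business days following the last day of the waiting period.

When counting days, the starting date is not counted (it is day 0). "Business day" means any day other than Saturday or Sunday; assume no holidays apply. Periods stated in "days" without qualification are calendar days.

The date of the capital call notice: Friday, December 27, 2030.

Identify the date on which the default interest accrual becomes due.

The last day of the funding period: December 27, 2030 + 28 days = January 24, 2031.
Adding 39 calendar days to January 24, 2031 gives March 4, 2031, which is the last day of the waiting period.
The date on which the default interest accrual becomes due: counting 8 business days from Tuesday, March 4, 2031 (Mar 5, Mar 6, Mar 7, Mar 10, Mar 11, Mar 12, Mar 13, Mar 14, skipping weekends) reaches Friday, March 14, 2031.

March 14, 2031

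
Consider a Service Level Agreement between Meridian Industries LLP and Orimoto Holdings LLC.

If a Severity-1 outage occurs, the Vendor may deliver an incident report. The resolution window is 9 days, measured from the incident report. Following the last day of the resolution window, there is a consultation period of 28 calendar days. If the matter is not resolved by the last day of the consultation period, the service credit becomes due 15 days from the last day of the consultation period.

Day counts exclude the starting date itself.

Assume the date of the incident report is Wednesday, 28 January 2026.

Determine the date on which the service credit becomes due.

21 March 2026

Adding 9 calendar days to 28 January 2026 gives 6 February 2026, which is the last day of the resolution window.
The last day of the consultation period: 6 February 2026 + 28 days = 6 March 2026.
Adding 15 calendar days to 6 March 2026 gives 21 March 2026, which is the date on which the service credit becomes due.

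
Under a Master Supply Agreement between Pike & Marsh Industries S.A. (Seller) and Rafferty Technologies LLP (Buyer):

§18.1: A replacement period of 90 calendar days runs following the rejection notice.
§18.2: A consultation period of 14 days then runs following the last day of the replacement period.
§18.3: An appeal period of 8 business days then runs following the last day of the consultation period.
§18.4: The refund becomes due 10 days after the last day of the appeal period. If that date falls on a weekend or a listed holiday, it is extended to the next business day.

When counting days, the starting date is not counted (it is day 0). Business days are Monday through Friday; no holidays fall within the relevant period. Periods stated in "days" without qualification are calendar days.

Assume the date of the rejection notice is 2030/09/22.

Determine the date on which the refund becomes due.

2031/01/27

Adding 90 calendar days to 2030/09/22 gives 2030/12/21, which is the last day of the replacement period.
Adding 14 calendar days to 2030/12/21 gives 2031/01/04, which is the last day of the consultation period.
The last day of the appeal period: 8 business days after Saturday, 2031/01/04, skipping weekends — Jan 6, Jan 7, Jan 8, Jan 9, Jan 10, Jan 13, Jan 14, Jan 15 — lands on Wednesday, 2031/01/15.
The date on which the refund becomes due: 2031/01/15 + 10 days = 2031/01/25. That falls on a Saturday, so it rolls to the next business day, Monday, 2031/01/27.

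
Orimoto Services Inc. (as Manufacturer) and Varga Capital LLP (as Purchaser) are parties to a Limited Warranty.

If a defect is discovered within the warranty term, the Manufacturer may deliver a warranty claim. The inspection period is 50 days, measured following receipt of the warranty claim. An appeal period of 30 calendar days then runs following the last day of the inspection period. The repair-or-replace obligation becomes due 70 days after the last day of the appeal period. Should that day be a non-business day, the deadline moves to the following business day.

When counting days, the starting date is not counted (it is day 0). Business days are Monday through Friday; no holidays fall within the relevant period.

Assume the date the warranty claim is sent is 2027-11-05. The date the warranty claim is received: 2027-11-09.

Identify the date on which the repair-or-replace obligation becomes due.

2028-04-07

The last day of the inspection period: 50 calendar days after 2027-11-09 is 2027-12-29.
The last day of the appeal period: 30 calendar days after 2027-12-29 is 2028-01-28.
The date on which the repair-or-replace obligation becomes due: 2028-01-28 + 70 days = 2028-04-07. 2028-04-07 is a Friday, so no roll-forward applies.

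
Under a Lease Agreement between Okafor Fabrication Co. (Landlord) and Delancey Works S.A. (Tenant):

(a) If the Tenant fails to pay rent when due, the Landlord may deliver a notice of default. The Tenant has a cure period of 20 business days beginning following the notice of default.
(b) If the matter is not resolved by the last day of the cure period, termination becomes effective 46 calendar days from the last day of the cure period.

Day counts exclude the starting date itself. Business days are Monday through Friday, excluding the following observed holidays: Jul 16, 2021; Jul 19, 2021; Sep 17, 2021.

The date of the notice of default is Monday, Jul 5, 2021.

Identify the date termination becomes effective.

Sep 19, 2021

The last day of the cure period: counting 20 business days from Monday, Jul 5, 2021 (Jul 6, Jul 7, Jul 8, Jul 9, …, Aug 2, Aug 3, Aug 4, skipping weekends and the listed holidays on Jul 16, Jul 19) reaches Wednesday, Aug 4, 2021.
Adding 46 calendar days to Aug 4, 2021 gives Sep 19, 2021, which is the date termination becomes effective.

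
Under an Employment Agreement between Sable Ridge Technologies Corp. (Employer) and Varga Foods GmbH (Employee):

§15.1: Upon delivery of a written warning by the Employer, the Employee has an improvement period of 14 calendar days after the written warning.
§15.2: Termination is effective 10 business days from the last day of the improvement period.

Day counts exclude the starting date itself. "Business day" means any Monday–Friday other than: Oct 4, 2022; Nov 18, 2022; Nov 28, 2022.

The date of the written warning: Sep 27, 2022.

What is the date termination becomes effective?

The last day of the improvement period: Sep 27, 2022 + 14 days = Oct 11, 2022.
From Tuesday, Oct 11, 2022, 10 business days (Oct 12, Oct 13, Oct 14, Oct 17, Oct 18, Oct 19, Oct 20, Oct 21, Oct 24, Oct 25, skipping weekends) brings us to Tuesday, Oct 25, 2022, which is the date termination becomes effective.

Oct 25, 2022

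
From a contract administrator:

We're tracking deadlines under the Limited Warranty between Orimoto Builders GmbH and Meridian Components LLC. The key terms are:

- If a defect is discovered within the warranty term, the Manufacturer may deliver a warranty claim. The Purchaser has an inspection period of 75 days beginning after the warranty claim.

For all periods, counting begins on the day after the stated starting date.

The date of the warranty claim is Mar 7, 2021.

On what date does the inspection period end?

Adding 75 calendar days to Mar 7, 2021 gives May 21, 2021, which is the last day of the inspection period.

May 21, 2021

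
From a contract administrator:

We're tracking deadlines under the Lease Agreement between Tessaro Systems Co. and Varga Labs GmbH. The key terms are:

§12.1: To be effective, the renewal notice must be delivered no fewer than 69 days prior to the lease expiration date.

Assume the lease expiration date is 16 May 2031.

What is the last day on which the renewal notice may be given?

8 March 2031

16 May 2031 minus 69 days is 8 March 2031.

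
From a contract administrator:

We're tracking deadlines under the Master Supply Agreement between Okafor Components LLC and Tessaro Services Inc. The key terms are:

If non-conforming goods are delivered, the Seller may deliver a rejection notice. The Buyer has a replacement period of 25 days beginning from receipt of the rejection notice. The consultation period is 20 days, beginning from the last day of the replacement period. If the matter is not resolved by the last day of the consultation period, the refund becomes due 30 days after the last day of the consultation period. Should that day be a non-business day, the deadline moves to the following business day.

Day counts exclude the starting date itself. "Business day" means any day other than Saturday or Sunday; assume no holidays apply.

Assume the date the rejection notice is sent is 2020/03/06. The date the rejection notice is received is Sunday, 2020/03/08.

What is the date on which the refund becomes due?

Adding 25 calendar days to 2020/03/08 gives 2020/04/02, which is the last day of the replacement period.
Adding 20 calendar days to 2020/04/02 gives 2020/04/22, which is the last day of the consultation period.
Adding 30 calendar days to 2020/04/22 gives 2020/05/22, which is the date on which the refund becomes due. 2020/05/22 is a Friday, so no roll-forward applies.

2020/05/22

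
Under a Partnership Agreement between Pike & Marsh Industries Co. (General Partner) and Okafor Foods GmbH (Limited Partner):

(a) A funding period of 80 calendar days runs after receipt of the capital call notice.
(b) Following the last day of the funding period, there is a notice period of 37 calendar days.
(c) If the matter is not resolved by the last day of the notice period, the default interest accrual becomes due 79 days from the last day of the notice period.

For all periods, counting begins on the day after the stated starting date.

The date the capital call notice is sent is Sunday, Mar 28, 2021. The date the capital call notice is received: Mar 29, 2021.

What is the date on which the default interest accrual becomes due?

Oct 11, 2021

Adding 80 calendar days to Mar 29, 2021 gives Jun 17, 2021, which is the last day of the funding period.
Adding 37 calendar days to Jun 17, 2021 gives Jul 24, 2021, which is the last day of the notice period.
Adding 79 calendar days to Jul 24, 2021 gives Oct 11, 2021, which is the date on which the default interest accrual becomes due.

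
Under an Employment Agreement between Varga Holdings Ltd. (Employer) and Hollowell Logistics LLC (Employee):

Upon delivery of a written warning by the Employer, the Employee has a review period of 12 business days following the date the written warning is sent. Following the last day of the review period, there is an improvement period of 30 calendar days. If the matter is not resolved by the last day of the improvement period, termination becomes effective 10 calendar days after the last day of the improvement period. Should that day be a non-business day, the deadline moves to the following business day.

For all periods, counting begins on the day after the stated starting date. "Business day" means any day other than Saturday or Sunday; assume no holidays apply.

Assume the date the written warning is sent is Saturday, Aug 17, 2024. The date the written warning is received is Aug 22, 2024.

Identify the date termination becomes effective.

The last day of the review period: 12 business days after Saturday, Aug 17, 2024, skipping weekends — Aug 19, Aug 20, Aug 21, Aug 22, …, Aug 30, Sep 2, Sep 3 — lands on Tuesday, Sep 3, 2024.
Adding 30 calendar days to Sep 3, 2024 gives Oct 3, 2024, which is the last day of the improvement period.
The date termination becomes effective: Oct 3, 2024 + 10 days = Oct 13, 2024. That falls on a Sunday, so it rolls to the next business day, Monday, Oct 14, 2024.

Oct 14, 2024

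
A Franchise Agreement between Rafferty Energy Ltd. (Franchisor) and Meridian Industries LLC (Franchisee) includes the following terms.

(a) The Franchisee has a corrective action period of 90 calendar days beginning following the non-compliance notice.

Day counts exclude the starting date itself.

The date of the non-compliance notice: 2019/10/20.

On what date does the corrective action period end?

The last day of the corrective action period: 2019/10/20 + 90 days = 2020/01/18.

2020/01/18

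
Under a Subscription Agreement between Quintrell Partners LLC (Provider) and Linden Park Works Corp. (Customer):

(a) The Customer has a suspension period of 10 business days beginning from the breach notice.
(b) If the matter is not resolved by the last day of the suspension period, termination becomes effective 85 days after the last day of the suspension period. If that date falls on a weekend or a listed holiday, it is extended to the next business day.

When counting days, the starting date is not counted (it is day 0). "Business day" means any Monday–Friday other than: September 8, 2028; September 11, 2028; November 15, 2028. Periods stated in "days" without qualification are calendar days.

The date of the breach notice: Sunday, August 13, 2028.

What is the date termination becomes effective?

November 20, 2028

From Sunday, August 13, 2028, 10 business days (Aug 14, Aug 15, Aug 16, Aug 17, Aug 18, Aug 21, Aug 22, Aug 23, Aug 24, Aug 25, skipping weekends) brings us to Friday, August 25, 2028, which is the last day of the suspension period.
The date termination becomes effective: August 25, 2028 + 85 days = November 18, 2028. That falls on a Saturday, so it rolls to the next business day, Monday, November 20, 2028.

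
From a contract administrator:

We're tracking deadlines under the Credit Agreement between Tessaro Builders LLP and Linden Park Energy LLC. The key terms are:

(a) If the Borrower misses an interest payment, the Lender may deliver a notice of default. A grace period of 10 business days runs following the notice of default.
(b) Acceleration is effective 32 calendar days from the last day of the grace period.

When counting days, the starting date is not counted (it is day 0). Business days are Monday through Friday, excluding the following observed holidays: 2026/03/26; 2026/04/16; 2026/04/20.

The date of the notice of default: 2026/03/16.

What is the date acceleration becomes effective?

From Monday, 2026/03/16, 10 business days (Mar 17, Mar 18, Mar 19, Mar 20, Mar 23, Mar 24, Mar 25, Mar 27, Mar 30, Mar 31, skipping weekends and the listed holiday on Mar 26) brings us to Tuesday, 2026/03/31, which is the last day of the grace period.
Adding 32 calendar days to 2026/03/31 gives 2026/05/02, which is the date acceleration becomes effective.

2026/05/02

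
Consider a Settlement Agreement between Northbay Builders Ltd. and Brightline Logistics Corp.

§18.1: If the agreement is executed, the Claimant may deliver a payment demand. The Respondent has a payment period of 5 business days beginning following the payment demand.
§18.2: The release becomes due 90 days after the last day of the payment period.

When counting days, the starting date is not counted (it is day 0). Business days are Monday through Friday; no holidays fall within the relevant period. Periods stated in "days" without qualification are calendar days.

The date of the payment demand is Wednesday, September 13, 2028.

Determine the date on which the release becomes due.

From Wednesday, September 13, 2028, 5 business days (Sep 14, Sep 15, Sep 18, Sep 19, Sep 20, skipping weekends) brings us to Wednesday, September 20, 2028, which is the last day of the payment period.
Adding 90 calendar days to September 20, 2028 gives December 19, 2028, which is the date on which the release becomes due.

December 19, 2028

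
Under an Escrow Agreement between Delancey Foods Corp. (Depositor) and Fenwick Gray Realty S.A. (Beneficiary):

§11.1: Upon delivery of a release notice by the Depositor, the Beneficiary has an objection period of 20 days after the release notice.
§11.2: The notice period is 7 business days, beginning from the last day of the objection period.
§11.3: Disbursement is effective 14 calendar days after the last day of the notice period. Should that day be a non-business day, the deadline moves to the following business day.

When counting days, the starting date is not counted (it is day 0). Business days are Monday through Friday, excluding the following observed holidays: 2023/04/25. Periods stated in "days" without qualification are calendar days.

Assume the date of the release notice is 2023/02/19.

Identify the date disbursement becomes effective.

2023/04/04

The last day of the objection period: 2023/02/19 + 20 days = 2023/03/11.
The last day of the notice period: counting 7 business days from Saturday, 2023/03/11 (Mar 13, Mar 14, Mar 15, Mar 16, Mar 17, Mar 20, Mar 21, skipping weekends) reaches Tuesday, 2023/03/21.
The date disbursement becomes effective: 2023/03/21 + 14 days = 2023/04/04. 2023/04/04 is a Tuesday and is not a listed holiday, so no roll-forward applies.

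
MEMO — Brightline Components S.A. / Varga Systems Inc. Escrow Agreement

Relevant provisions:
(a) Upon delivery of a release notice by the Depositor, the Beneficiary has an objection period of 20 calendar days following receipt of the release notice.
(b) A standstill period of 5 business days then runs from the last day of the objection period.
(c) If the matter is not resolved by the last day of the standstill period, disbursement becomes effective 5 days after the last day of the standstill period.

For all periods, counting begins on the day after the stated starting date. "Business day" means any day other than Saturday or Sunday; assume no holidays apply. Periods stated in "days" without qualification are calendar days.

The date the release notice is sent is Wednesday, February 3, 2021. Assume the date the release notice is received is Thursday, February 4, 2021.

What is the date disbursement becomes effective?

The last day of the objection period: 20 calendar days after February 4, 2021 is February 24, 2021.
The last day of the standstill period: counting 5 business days from Wednesday, February 24, 2021 (Feb 25, Feb 26, Mar 1, Mar 2, Mar 3, skipping weekends) reaches Wednesday, March 3, 2021.
Adding 5 calendar days to March 3, 2021 gives March 8, 2021, which is the date disbursement becomes effective.

March 8, 2021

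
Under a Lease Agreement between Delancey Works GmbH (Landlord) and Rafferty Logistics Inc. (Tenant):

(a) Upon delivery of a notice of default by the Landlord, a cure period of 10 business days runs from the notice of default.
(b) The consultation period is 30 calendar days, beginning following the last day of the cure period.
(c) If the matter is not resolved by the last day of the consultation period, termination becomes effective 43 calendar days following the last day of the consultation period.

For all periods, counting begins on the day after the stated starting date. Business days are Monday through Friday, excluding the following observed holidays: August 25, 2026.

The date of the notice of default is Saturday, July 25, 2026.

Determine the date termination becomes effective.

From Saturday, July 25, 2026, 10 business days (Jul 27, Jul 28, Jul 29, Jul 30, Jul 31, Aug 3, Aug 4, Aug 5, Aug 6, Aug 7, skipping weekends) brings us to Friday, August 7, 2026, which is the last day of the cure period.
The last day of the consultation period: 30 calendar days after August 7, 2026 is September 6, 2026.
The date termination becomes effective: September 6, 2026 + 43 days = October 19, 2026.

October 19, 2026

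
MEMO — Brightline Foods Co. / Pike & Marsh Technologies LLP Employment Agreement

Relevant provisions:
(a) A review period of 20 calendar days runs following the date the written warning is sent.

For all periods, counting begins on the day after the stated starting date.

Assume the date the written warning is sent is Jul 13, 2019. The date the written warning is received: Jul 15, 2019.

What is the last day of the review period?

The last day of the review period: Jul 13, 2019 + 20 days = Aug 2, 2019.

Aug 2, 2019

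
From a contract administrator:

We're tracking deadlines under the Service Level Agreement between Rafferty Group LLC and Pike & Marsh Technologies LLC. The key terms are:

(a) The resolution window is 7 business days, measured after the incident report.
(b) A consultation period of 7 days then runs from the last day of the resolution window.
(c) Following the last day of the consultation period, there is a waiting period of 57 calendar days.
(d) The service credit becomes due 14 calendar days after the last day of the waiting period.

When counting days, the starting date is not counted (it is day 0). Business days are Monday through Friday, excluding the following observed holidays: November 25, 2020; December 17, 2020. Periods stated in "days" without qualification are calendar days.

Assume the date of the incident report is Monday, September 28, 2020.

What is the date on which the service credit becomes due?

December 24, 2020

The last day of the resolution window: counting 7 business days from Monday, September 28, 2020 (Sep 29, Sep 30, Oct 1, Oct 2, Oct 5, Oct 6, Oct 7, skipping weekends) reaches Wednesday, October 7, 2020.
Adding 7 calendar days to October 7, 2020 gives October 14, 2020, which is the last day of the consultation period.
The last day of the waiting period: 57 calendar days after October 14, 2020 is December 10, 2020.
The date on which the service credit becomes due: 14 calendar days after December 10, 2020 is December 24, 2020.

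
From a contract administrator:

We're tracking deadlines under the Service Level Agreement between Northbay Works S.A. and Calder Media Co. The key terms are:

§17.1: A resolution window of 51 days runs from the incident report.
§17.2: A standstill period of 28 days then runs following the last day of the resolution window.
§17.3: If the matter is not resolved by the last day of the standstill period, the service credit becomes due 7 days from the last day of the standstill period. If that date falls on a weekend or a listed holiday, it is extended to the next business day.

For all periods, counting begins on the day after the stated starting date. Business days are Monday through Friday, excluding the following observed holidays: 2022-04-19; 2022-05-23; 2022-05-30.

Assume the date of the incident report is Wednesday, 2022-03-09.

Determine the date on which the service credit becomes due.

2022-06-03

The last day of the resolution window: 2022-03-09 + 51 days = 2022-04-29.
The last day of the standstill period: 2022-04-29 + 28 days = 2022-05-27.
The date on which the service credit becomes due: 7 calendar days after 2022-05-27 is 2022-06-03. 2022-06-03 is a Friday and is not a listed holiday, so no roll-forward applies.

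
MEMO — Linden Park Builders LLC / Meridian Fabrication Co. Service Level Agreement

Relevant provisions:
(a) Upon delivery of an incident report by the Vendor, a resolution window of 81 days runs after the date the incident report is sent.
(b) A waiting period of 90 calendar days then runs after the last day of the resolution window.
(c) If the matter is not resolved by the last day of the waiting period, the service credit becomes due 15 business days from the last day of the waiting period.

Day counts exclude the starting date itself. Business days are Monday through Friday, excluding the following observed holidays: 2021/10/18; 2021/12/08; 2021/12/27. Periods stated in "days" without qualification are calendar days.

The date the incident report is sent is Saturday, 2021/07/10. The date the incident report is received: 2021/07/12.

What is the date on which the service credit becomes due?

2022/01/18

The last day of the resolution window: 81 calendar days after 2021/07/10 is 2021/09/29.
The last day of the waiting period: 90 calendar days after 2021/09/29 is 2021/12/28.
The date on which the service credit becomes due: 15 business days after Tuesday, 2021/12/28, skipping weekends — Dec 29, Dec 30, Dec 31, Jan 3, …, Jan 14, Jan 17, Jan 18 — lands on Tuesday, 2022/01/18.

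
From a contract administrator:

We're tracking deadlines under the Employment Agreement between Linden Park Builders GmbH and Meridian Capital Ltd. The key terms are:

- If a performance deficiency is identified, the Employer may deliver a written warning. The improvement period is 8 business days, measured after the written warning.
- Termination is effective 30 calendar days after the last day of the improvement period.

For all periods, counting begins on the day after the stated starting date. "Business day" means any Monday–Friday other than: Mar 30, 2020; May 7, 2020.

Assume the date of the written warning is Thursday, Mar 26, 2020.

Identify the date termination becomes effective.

May 8, 2020

The last day of the improvement period: counting 8 business days from Thursday, Mar 26, 2020 (Mar 27, Mar 31, Apr 1, Apr 2, Apr 3, Apr 6, Apr 7, Apr 8, skipping weekends and the listed holiday on Mar 30) reaches Wednesday, Apr 8, 2020.
The date termination becomes effective: Apr 8, 2020 + 30 days = May 8, 2020.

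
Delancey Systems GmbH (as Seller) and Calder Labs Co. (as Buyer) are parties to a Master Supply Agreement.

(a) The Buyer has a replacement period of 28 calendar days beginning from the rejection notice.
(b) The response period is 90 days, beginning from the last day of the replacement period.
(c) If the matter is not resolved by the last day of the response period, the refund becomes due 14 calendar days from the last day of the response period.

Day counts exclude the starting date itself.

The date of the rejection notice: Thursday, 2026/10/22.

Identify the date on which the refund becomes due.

Adding 28 calendar days to 2026/10/22 gives 2026/11/19, which is the last day of the replacement period.
The last day of the response period: 90 calendar days after 2026/11/19 is 2027/02/17.
Adding 14 calendar days to 2027/02/17 gives 2027/03/03, which is the date on which the refund becomes due.

2027/03/03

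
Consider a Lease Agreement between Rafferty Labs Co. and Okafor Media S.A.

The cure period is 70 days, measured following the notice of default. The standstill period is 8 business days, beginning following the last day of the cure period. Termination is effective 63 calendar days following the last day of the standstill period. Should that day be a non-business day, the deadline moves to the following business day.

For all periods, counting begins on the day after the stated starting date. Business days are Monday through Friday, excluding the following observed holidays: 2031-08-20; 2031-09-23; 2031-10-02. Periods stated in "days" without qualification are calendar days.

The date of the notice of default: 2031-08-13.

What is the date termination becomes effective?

The last day of the cure period: 2031-08-13 + 70 days = 2031-10-22.
The last day of the standstill period: counting 8 business days from Wednesday, 2031-10-22 (Oct 23, Oct 24, Oct 27, Oct 28, Oct 29, Oct 30, Oct 31, Nov 3, skipping weekends) reaches Monday, 2031-11-03.
The date termination becomes effective: 63 calendar days after 2031-11-03 is 2032-01-05. 2032-01-05 is a Monday and is not a listed holiday, so no roll-forward applies.

2032-01-05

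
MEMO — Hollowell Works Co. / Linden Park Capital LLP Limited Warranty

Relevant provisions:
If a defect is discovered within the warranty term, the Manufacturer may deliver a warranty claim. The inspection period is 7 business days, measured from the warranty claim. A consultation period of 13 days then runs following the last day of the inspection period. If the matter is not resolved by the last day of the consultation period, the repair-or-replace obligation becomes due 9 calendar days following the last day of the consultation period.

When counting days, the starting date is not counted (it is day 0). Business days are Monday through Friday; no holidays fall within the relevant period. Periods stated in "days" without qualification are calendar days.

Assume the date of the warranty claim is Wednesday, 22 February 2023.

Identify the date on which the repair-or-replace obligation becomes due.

The last day of the inspection period: counting 7 business days from Wednesday, 22 February 2023 (Feb 23, Feb 24, Feb 27, Feb 28, Mar 1, Mar 2, Mar 3, skipping weekends) reaches Friday, 3 March 2023.
The last day of the consultation period: 3 March 2023 + 13 days = 16 March 2023.
Adding 9 calendar days to 16 March 2023 gives 25 March 2023, which is the date on which the repair-or-replace obligation becomes due.

25 March 2023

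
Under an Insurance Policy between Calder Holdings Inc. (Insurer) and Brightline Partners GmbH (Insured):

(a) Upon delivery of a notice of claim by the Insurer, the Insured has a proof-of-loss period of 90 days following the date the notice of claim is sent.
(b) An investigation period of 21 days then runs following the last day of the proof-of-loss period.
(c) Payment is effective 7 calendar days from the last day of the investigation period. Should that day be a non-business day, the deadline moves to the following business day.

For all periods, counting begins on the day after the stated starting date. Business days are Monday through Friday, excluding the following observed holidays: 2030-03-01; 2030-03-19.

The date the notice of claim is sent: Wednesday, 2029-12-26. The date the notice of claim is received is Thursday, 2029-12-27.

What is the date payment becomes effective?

2030-04-23

The last day of the proof-of-loss period: 90 calendar days after 2029-12-26 is 2030-03-26.
Adding 21 calendar days to 2030-03-26 gives 2030-04-16, which is the last day of the investigation period.
The date payment becomes effective: 2030-04-16 + 7 days = 2030-04-23. 2030-04-23 is a Tuesday and is not a listed holiday, so no roll-forward applies.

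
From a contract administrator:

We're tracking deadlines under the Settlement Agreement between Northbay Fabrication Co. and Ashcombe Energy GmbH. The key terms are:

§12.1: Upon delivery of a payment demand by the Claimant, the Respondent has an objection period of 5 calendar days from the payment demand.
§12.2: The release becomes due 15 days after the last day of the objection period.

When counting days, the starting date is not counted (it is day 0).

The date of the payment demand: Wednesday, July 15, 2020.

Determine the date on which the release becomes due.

August 4, 2020

Adding 5 calendar days to July 15, 2020 gives July 20, 2020, which is the last day of the objection period.
Adding 15 calendar days to July 20, 2020 gives August 4, 2020, which is the date on which the release becomes due.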